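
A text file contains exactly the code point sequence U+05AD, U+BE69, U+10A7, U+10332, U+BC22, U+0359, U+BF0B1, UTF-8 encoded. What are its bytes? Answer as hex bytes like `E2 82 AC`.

U+05AD: 2-byte form → D6 AD.
U+BE69: 3-byte form → EB B9 A9.
U+10A7: 3-byte form → E1 82 A7.
U+10332: 4-byte form → F0 90 8C B2.
U+BC22: 3-byte form → EB B0 A2.
U+0359: 2-byte form → CD 99.
U+BF0B1: 4-byte form → F2 BF 82 B1.
Concatenated (21 bytes): D6 AD EB B9 A9 E1 82 A7 F0 90 8C B2 EB B0 A2 CD 99 F2 BF 82 B1.

D6 AD EB B9 A9 E1 82 A7 F0 90 8C B2 EB B0 A2 CD 99 F2 BF 82 B1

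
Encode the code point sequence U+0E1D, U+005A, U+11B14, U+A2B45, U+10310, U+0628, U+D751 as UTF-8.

E0 B8 9D 5A F0 91 AC 94 F2 A2 AD 85 F0 90 8C 90 D8 A8 ED 9D 91

U+0E1D: 3-byte form → E0 B8 9D.
U+005A: 1-byte form → 5A.
U+11B14: 4-byte form → F0 91 AC 94.
U+A2B45: 4-byte form → F2 A2 AD 85.
U+10310: 4-byte form → F0 90 8C 90.
U+0628: 2-byte form → D8 A8.
U+D751: 3-byte form → ED 9D 91.
Concatenated (21 bytes): E0 B8 9D 5A F0 91 AC 94 F2 A2 AD 85 F0 90 8C 90 D8 A8 ED 9D 91.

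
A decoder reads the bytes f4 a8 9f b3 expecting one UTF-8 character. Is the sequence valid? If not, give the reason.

invalid (encodes a value above U+10FFFF)

Leading byte 0xF4 = 11110100 → 4-byte form.
Payload = 0x1287F3, which exceeds U+10FFFF, the maximum Unicode code point. (Leading bytes F5–FF, or F4 followed by ≥ 0x90, are invalid.)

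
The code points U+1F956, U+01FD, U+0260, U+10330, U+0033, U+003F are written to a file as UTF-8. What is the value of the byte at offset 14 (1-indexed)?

0x3F

1-indexed offset 14 is 0-indexed offset 13.
U+1F956 → 4-byte form F0 9F A5 96 at offsets 0–3.
U+01FD → 2-byte form C7 BD at offsets 4–5.
U+0260 → 2-byte form C9 A0 at offsets 6–7.
U+10330 → 4-byte form F0 90 8C B0 at offsets 8–11.
U+0033 → 1-byte form 33 at offsets 12–12.
U+003F → 1-byte form 3F at offsets 13–13.
Offset 13 falls in char 6's range; it's byte 1 of 3F = 0x3F.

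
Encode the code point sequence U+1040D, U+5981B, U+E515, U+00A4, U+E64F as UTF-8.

U+1040D: 4-byte form → F0 90 90 8D.
U+5981B: 4-byte form → F1 99 A0 9B.
U+E515: 3-byte form → EE 94 95.
U+00A4: 2-byte form → C2 A4.
U+E64F: 3-byte form → EE 99 8F.
Concatenated (16 bytes): F0 90 90 8D F1 99 A0 9B EE 94 95 C2 A4 EE 99 8F.

F0 90 90 8D F1 99 A0 9B EE 94 95 C2 A4 EE 99 8F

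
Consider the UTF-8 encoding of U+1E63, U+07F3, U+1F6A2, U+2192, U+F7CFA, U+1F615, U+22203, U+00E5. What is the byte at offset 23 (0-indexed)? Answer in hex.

0x83

U+1E63 → 3-byte form E1 B9 A3 at offsets 0–2.
U+07F3 → 2-byte form DF B3 at offsets 3–4.
U+1F6A2 → 4-byte form F0 9F 9A A2 at offsets 5–8.
U+2192 → 3-byte form E2 86 92 at offsets 9–11.
U+F7CFA → 4-byte form F3 B7 B3 BA at offsets 12–15.
U+1F615 → 4-byte form F0 9F 98 95 at offsets 16–19.
U+22203 → 4-byte form F0 A2 88 83 at offsets 20–23.
Offset 23 falls in char 7's range; it's byte 4 of F0 A2 88 83 = 0x83.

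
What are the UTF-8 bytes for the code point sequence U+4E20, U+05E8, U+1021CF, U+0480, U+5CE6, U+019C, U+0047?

U+4E20: 3-byte form → E4 B8 A0.
U+05E8: 2-byte form → D7 A8.
U+1021CF: 4-byte form → F4 82 87 8F.
U+0480: 2-byte form → D2 80.
U+5CE6: 3-byte form → E5 B3 A6.
U+019C: 2-byte form → C6 9C.
U+0047: 1-byte form → 47.
Concatenated (17 bytes): E4 B8 A0 D7 A8 F4 82 87 8F D2 80 E5 B3 A6 C6 9C 47.

E4 B8 A0 D7 A8 F4 82 87 8F D2 80 E5 B3 A6 C6 9C 47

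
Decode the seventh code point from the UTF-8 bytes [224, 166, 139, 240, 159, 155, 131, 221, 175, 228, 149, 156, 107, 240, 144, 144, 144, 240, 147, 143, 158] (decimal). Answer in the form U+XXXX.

U+133DE

Offset 0: leading byte 0xE0 = 11100000 → 3-byte char #1 = E0 A6 8B.
Offset 3: leading byte 0xF0 = 11110000 → 4-byte char #2 = F0 9F 9B 83.
Offset 7: leading byte 0xDD = 11011101 → 2-byte char #3 = DD AF.
Offset 9: leading byte 0xE4 = 11100100 → 3-byte char #4 = E4 95 9C.
Offset 12: leading byte 0x6B = 01101011 → 1-byte char #5 = 6B.
Offset 13: leading byte 0xF0 = 11110000 → 4-byte char #6 = F0 90 90 90.
Offset 17: leading byte 0xF0 = 11110000 → 4-byte char #7 = F0 93 8F 9E.
Leading byte 0xF0 = 11110000 matches 11110xxx → 4-byte sequence.
Byte 1: 0xF0 = 11110000, payload 000 (3 bits).
Byte 2: 0x93 = 10010011 (10xxxxxx ✓), payload 010011.
Byte 3: 0x8F = 10001111 (10xxxxxx ✓), payload 001111.
Byte 4: 0x9E = 10011110 (10xxxxxx ✓), payload 011110.
Concatenate: 000010011001111011110 = 0x133DE (21 bits → U+133DE).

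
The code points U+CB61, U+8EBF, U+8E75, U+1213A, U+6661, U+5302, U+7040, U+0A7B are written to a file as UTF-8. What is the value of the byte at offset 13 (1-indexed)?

0xBA

1-indexed offset 13 is 0-indexed offset 12.
U+CB61 → 3-byte form EC AD A1 at offsets 0–2.
U+8EBF → 3-byte form E8 BA BF at offsets 3–5.
U+8E75 → 3-byte form E8 B9 B5 at offsets 6–8.
U+1213A → 4-byte form F0 92 84 BA at offsets 9–12.
Offset 12 falls in char 4's range; it's byte 4 of F0 92 84 BA = 0xBA.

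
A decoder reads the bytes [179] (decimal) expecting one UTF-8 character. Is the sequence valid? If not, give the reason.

invalid (continuation byte with no leading byte)

Byte 0xB3 = 10110011 has the form 10xxxxxx — a continuation byte — but there is no preceding leading byte.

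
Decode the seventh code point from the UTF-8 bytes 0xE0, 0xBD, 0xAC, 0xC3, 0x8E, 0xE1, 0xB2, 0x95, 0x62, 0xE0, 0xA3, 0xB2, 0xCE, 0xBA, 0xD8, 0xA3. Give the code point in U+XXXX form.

U+0623

Offset 0: leading byte 0xE0 = 11100000 → 3-byte char #1 = E0 BD AC.
Offset 3: leading byte 0xC3 = 11000011 → 2-byte char #2 = C3 8E.
Offset 5: leading byte 0xE1 = 11100001 → 3-byte char #3 = E1 B2 95.
Offset 8: leading byte 0x62 = 01100010 → 1-byte char #4 = 62.
Offset 9: leading byte 0xE0 = 11100000 → 3-byte char #5 = E0 A3 B2.
Offset 12: leading byte 0xCE = 11001110 → 2-byte char #6 = CE BA.
Offset 14: leading byte 0xD8 = 11011000 → 2-byte char #7 = D8 A3.
Leading byte 0xD8 = 11011000 matches 110xxxxx → 2-byte sequence.
Byte 1: 0xD8 = 11011000, payload 11000 (5 bits).
Byte 2: 0xA3 = 10100011 (10xxxxxx ✓), payload 100011.
Concatenate: 11000100011 = 0x623 (11 bits → U+0623).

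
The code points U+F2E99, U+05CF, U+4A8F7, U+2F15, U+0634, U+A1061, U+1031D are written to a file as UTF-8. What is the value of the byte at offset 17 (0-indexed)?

U+F2E99 → 4-byte form F3 B2 BA 99 at offsets 0–3.
U+05CF → 2-byte form D7 8F at offsets 4–5.
U+4A8F7 → 4-byte form F1 8A A3 B7 at offsets 6–9.
U+2F15 → 3-byte form E2 BC 95 at offsets 10–12.
U+0634 → 2-byte form D8 B4 at offsets 13–14.
U+A1061 → 4-byte form F2 A1 81 A1 at offsets 15–18.
Offset 17 falls in char 6's range; it's byte 3 of F2 A1 81 A1 = 0x81.

0x81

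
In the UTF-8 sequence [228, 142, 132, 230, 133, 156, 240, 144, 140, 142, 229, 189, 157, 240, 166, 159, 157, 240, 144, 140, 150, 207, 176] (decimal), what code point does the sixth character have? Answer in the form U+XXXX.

Offset 0: leading byte 0xE4 = 11100100 → 3-byte char #1 = E4 8E 84.
Offset 3: leading byte 0xE6 = 11100110 → 3-byte char #2 = E6 85 9C.
Offset 6: leading byte 0xF0 = 11110000 → 4-byte char #3 = F0 90 8C 8E.
Offset 10: leading byte 0xE5 = 11100101 → 3-byte char #4 = E5 BD 9D.
Offset 13: leading byte 0xF0 = 11110000 → 4-byte char #5 = F0 A6 9F 9D.
Offset 17: leading byte 0xF0 = 11110000 → 4-byte char #6 = F0 90 8C 96.
Leading byte 0xF0 = 11110000 matches 11110xxx → 4-byte sequence.
Byte 1: 0xF0 = 11110000, payload 000 (3 bits).
Byte 2: 0x90 = 10010000 (10xxxxxx ✓), payload 010000.
Byte 3: 0x8C = 10001100 (10xxxxxx ✓), payload 001100.
Byte 4: 0x96 = 10010110 (10xxxxxx ✓), payload 010110.
Concatenate: 000010000001100010110 = 0x10316 (21 bits → U+10316).

U+10316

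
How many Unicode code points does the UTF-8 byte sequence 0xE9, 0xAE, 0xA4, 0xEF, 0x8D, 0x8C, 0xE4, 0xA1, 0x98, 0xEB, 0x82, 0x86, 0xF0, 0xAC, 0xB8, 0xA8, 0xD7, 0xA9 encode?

Byte at offset 0: 0xE9 = 11101001 → 3-byte char (#1). Advance 3.
Byte at offset 3: 0xEF = 11101111 → 3-byte char (#2). Advance 3.
Byte at offset 6: 0xE4 = 11100100 → 3-byte char (#3). Advance 3.
Byte at offset 9: 0xEB = 11101011 → 3-byte char (#4). Advance 3.
Byte at offset 12: 0xF0 = 11110000 → 4-byte char (#5). Advance 4.
Byte at offset 16: 0xD7 = 11010111 → 2-byte char (#6). Advance 2.
Reached end at offset 18 after 6 code points.

6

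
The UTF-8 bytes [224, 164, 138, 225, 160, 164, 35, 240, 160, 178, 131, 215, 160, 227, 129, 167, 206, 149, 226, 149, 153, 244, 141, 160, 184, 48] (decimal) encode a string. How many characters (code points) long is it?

Byte at offset 0: 0xE0 = 11100000 → 3-byte char (#1). Advance 3.
Byte at offset 3: 0xE1 = 11100001 → 3-byte char (#2). Advance 3.
Byte at offset 6: 0x23 = 00100011 → 1-byte char (#3). Advance 1.
Byte at offset 7: 0xF0 = 11110000 → 4-byte char (#4). Advance 4.
Byte at offset 11: 0xD7 = 11010111 → 2-byte char (#5). Advance 2.
Byte at offset 13: 0xE3 = 11100011 → 3-byte char (#6). Advance 3.
Byte at offset 16: 0xCE = 11001110 → 2-byte char (#7). Advance 2.
Byte at offset 18: 0xE2 = 11100010 → 3-byte char (#8). Advance 3.
Byte at offset 21: 0xF4 = 11110100 → 4-byte char (#9). Advance 4.
Byte at offset 25: 0x30 = 00110000 → 1-byte char (#10). Advance 1.
Reached end at offset 26 after 10 code points.

10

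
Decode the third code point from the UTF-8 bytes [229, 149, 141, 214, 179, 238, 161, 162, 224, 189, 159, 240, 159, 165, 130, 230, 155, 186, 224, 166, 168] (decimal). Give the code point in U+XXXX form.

Offset 0: leading byte 0xE5 = 11100101 → 3-byte char #1 = E5 95 8D.
Offset 3: leading byte 0xD6 = 11010110 → 2-byte char #2 = D6 B3.
Offset 5: leading byte 0xEE = 11101110 → 3-byte char #3 = EE A1 A2.
Leading byte 0xEE = 11101110 matches 1110xxxx → 3-byte sequence.
Byte 1: 0xEE = 11101110, payload 1110 (4 bits).
Byte 2: 0xA1 = 10100001 (10xxxxxx ✓), payload 100001.
Byte 3: 0xA2 = 10100010 (10xxxxxx ✓), payload 100010.
Concatenate: 1110100001100010 = 0xE862 (16 bits → U+E862).

U+E862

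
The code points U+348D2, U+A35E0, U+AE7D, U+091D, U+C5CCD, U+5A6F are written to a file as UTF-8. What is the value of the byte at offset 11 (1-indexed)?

0xBD

1-indexed offset 11 is 0-indexed offset 10.
U+348D2 → 4-byte form F0 B4 A3 92 at offsets 0–3.
U+A35E0 → 4-byte form F2 A3 97 A0 at offsets 4–7.
U+AE7D → 3-byte form EA B9 BD at offsets 8–10.
Offset 10 falls in char 3's range; it's byte 3 of EA B9 BD = 0xBD.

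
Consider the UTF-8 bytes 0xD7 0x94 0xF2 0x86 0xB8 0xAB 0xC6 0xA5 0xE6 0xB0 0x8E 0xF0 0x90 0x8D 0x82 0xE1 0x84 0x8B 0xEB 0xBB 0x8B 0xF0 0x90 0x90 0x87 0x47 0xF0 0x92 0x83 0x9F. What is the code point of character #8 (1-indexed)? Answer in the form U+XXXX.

Offset 0: leading byte 0xD7 = 11010111 → 2-byte char #1 = D7 94.
Offset 2: leading byte 0xF2 = 11110010 → 4-byte char #2 = F2 86 B8 AB.
Offset 6: leading byte 0xC6 = 11000110 → 2-byte char #3 = C6 A5.
Offset 8: leading byte 0xE6 = 11100110 → 3-byte char #4 = E6 B0 8E.
Offset 11: leading byte 0xF0 = 11110000 → 4-byte char #5 = F0 90 8D 82.
Offset 15: leading byte 0xE1 = 11100001 → 3-byte char #6 = E1 84 8B.
Offset 18: leading byte 0xEB = 11101011 → 3-byte char #7 = EB BB 8B.
Offset 21: leading byte 0xF0 = 11110000 → 4-byte char #8 = F0 90 90 87.
Leading byte 0xF0 = 11110000 matches 11110xxx → 4-byte sequence.
Byte 1: 0xF0 = 11110000, payload 000 (3 bits).
Byte 2: 0x90 = 10010000 (10xxxxxx ✓), payload 010000.
Byte 3: 0x90 = 10010000 (10xxxxxx ✓), payload 010000.
Byte 4: 0x87 = 10000111 (10xxxxxx ✓), payload 000111.
Concatenate: 000010000010000000111 = 0x10407 (21 bits → U+10407).

U+10407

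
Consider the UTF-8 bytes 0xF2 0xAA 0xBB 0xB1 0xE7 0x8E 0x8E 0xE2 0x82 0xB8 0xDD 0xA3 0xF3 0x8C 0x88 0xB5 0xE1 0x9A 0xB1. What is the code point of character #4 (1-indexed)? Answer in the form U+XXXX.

Offset 0: leading byte 0xF2 = 11110010 → 4-byte char #1 = F2 AA BB B1.
Offset 4: leading byte 0xE7 = 11100111 → 3-byte char #2 = E7 8E 8E.
Offset 7: leading byte 0xE2 = 11100010 → 3-byte char #3 = E2 82 B8.
Offset 10: leading byte 0xDD = 11011101 → 2-byte char #4 = DD A3.
Leading byte 0xDD = 11011101 matches 110xxxxx → 2-byte sequence.
Byte 1: 0xDD = 11011101, payload 11101 (5 bits).
Byte 2: 0xA3 = 10100011 (10xxxxxx ✓), payload 100011.
Concatenate: 11101100011 = 0x763 (11 bits → U+0763).

U+0763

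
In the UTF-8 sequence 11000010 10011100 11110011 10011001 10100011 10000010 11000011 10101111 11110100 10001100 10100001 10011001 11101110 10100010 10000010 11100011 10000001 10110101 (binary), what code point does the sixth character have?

Offset 0: leading byte 0xC2 = 11000010 → 2-byte char #1 = C2 9C.
Offset 2: leading byte 0xF3 = 11110011 → 4-byte char #2 = F3 99 A3 82.
Offset 6: leading byte 0xC3 = 11000011 → 2-byte char #3 = C3 AF.
Offset 8: leading byte 0xF4 = 11110100 → 4-byte char #4 = F4 8C A1 99.
Offset 12: leading byte 0xEE = 11101110 → 3-byte char #5 = EE A2 82.
Offset 15: leading byte 0xE3 = 11100011 → 3-byte char #6 = E3 81 B5.
Leading byte 0xE3 = 11100011 matches 1110xxxx → 3-byte sequence.
Byte 1: 0xE3 = 11100011, payload 0011 (4 bits).
Byte 2: 0x81 = 10000001 (10xxxxxx ✓), payload 000001.
Byte 3: 0xB5 = 10110101 (10xxxxxx ✓), payload 110101.
Concatenate: 0011000001110101 = 0x3075 (16 bits → U+3075).

U+3075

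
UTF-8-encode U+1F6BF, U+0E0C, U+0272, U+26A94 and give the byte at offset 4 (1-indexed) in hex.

0xBF

1-indexed offset 4 is 0-indexed offset 3.
U+1F6BF → 4-byte form F0 9F 9A BF at offsets 0–3.
Offset 3 falls in char 1's range; it's byte 4 of F0 9F 9A BF = 0xBF.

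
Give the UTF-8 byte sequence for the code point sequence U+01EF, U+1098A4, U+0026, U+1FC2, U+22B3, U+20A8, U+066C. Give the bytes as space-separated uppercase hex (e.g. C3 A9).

U+01EF: 2-byte form → C7 AF.
U+1098A4: 4-byte form → F4 89 A2 A4.
U+0026: 1-byte form → 26.
U+1FC2: 3-byte form → E1 BF 82.
U+22B3: 3-byte form → E2 8A B3.
U+20A8: 3-byte form → E2 82 A8.
U+066C: 2-byte form → D9 AC.
Concatenated (18 bytes): C7 AF F4 89 A2 A4 26 E1 BF 82 E2 8A B3 E2 82 A8 D9 AC.

C7 AF F4 89 A2 A4 26 E1 BF 82 E2 8A B3 E2 82 A8 D9 AC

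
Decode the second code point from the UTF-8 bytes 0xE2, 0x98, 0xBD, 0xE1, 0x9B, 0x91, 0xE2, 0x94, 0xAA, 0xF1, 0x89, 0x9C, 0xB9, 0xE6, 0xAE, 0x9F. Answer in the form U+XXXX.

U+16D1

Offset 0: leading byte 0xE2 = 11100010 → 3-byte char #1 = E2 98 BD.
Offset 3: leading byte 0xE1 = 11100001 → 3-byte char #2 = E1 9B 91.
Leading byte 0xE1 = 11100001 matches 1110xxxx → 3-byte sequence.
Byte 1: 0xE1 = 11100001, payload 0001 (4 bits).
Byte 2: 0x9B = 10011011 (10xxxxxx ✓), payload 011011.
Byte 3: 0x91 = 10010001 (10xxxxxx ✓), payload 010001.
Concatenate: 0001011011010001 = 0x16D1 (16 bits → U+16D1).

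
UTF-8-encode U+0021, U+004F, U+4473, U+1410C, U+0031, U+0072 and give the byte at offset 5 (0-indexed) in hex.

U+0021 → 1-byte form 21 at offsets 0–0.
U+004F → 1-byte form 4F at offsets 1–1.
U+4473 → 3-byte form E4 91 B3 at offsets 2–4.
U+1410C → 4-byte form F0 94 84 8C at offsets 5–8.
Offset 5 falls in char 4's range; it's byte 1 of F0 94 84 8C = 0xF0.

0xF0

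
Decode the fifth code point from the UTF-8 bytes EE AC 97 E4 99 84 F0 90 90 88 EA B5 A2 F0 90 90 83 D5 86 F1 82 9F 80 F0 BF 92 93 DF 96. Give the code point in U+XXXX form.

U+10403

Offset 0: leading byte 0xEE = 11101110 → 3-byte char #1 = EE AC 97.
Offset 3: leading byte 0xE4 = 11100100 → 3-byte char #2 = E4 99 84.
Offset 6: leading byte 0xF0 = 11110000 → 4-byte char #3 = F0 90 90 88.
Offset 10: leading byte 0xEA = 11101010 → 3-byte char #4 = EA B5 A2.
Offset 13: leading byte 0xF0 = 11110000 → 4-byte char #5 = F0 90 90 83.
Leading byte 0xF0 = 11110000 matches 11110xxx → 4-byte sequence.
Byte 1: 0xF0 = 11110000, payload 000 (3 bits).
Byte 2: 0x90 = 10010000 (10xxxxxx ✓), payload 010000.
Byte 3: 0x90 = 10010000 (10xxxxxx ✓), payload 010000.
Byte 4: 0x83 = 10000011 (10xxxxxx ✓), payload 000011.
Concatenate: 000010000010000000011 = 0x10403 (21 bits → U+10403).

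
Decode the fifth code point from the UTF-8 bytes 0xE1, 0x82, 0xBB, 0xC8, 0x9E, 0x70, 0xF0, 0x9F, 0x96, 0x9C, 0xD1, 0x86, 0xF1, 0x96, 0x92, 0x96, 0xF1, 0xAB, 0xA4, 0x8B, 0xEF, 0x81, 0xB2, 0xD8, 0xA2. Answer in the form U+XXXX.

U+0446

Offset 0: leading byte 0xE1 = 11100001 → 3-byte char #1 = E1 82 BB.
Offset 3: leading byte 0xC8 = 11001000 → 2-byte char #2 = C8 9E.
Offset 5: leading byte 0x70 = 01110000 → 1-byte char #3 = 70.
Offset 6: leading byte 0xF0 = 11110000 → 4-byte char #4 = F0 9F 96 9C.
Offset 10: leading byte 0xD1 = 11010001 → 2-byte char #5 = D1 86.
Leading byte 0xD1 = 11010001 matches 110xxxxx → 2-byte sequence.
Byte 1: 0xD1 = 11010001, payload 10001 (5 bits).
Byte 2: 0x86 = 10000110 (10xxxxxx ✓), payload 000110.
Concatenate: 10001000110 = 0x446 (11 bits → U+0446).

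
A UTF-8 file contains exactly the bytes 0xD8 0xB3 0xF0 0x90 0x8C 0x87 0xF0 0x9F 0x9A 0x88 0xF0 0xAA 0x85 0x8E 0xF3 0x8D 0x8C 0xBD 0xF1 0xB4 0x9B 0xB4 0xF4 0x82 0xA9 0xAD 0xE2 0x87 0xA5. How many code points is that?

8

Byte at offset 0: 0xD8 = 11011000 → 2-byte char (#1). Advance 2.
Byte at offset 2: 0xF0 = 11110000 → 4-byte char (#2). Advance 4.
Byte at offset 6: 0xF0 = 11110000 → 4-byte char (#3). Advance 4.
Byte at offset 10: 0xF0 = 11110000 → 4-byte char (#4). Advance 4.
Byte at offset 14: 0xF3 = 11110011 → 4-byte char (#5). Advance 4.
Byte at offset 18: 0xF1 = 11110001 → 4-byte char (#6). Advance 4.
Byte at offset 22: 0xF4 = 11110100 → 4-byte char (#7). Advance 4.
Byte at offset 26: 0xE2 = 11100010 → 3-byte char (#8). Advance 3.
Reached end at offset 29 after 8 code points.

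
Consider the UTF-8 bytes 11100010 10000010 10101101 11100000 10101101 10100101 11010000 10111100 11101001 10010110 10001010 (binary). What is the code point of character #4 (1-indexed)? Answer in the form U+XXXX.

U+958A

Offset 0: leading byte 0xE2 = 11100010 → 3-byte char #1 = E2 82 AD.
Offset 3: leading byte 0xE0 = 11100000 → 3-byte char #2 = E0 AD A5.
Offset 6: leading byte 0xD0 = 11010000 → 2-byte char #3 = D0 BC.
Offset 8: leading byte 0xE9 = 11101001 → 3-byte char #4 = E9 96 8A.
Leading byte 0xE9 = 11101001 matches 1110xxxx → 3-byte sequence.
Byte 1: 0xE9 = 11101001, payload 1001 (4 bits).
Byte 2: 0x96 = 10010110 (10xxxxxx ✓), payload 010110.
Byte 3: 0x8A = 10001010 (10xxxxxx ✓), payload 001010.
Concatenate: 1001010110001010 = 0x958A (16 bits → U+958A).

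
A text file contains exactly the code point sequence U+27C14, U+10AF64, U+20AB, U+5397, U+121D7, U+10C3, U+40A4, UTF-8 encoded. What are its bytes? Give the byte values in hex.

F0 A7 B0 94 F4 8A BD A4 E2 82 AB E5 8E 97 F0 92 87 97 E1 83 83 E4 82 A4

U+27C14: 4-byte form → F0 A7 B0 94.
U+10AF64: 4-byte form → F4 8A BD A4.
U+20AB: 3-byte form → E2 82 AB.
U+5397: 3-byte form → E5 8E 97.
U+121D7: 4-byte form → F0 92 87 97.
U+10C3: 3-byte form → E1 83 83.
U+40A4: 3-byte form → E4 82 A4.
Concatenated (24 bytes): F0 A7 B0 94 F4 8A BD A4 E2 82 AB E5 8E 97 F0 92 87 97 E1 83 83 E4 82 A4.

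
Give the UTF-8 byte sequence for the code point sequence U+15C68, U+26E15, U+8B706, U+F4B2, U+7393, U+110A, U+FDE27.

U+15C68: 4-byte form → F0 95 B1 A8.
U+26E15: 4-byte form → F0 A6 B8 95.
U+8B706: 4-byte form → F2 8B 9C 86.
U+F4B2: 3-byte form → EF 92 B2.
U+7393: 3-byte form → E7 8E 93.
U+110A: 3-byte form → E1 84 8A.
U+FDE27: 4-byte form → F3 BD B8 A7.
Concatenated (25 bytes): F0 95 B1 A8 F0 A6 B8 95 F2 8B 9C 86 EF 92 B2 E7 8E 93 E1 84 8A F3 BD B8 A7.

F0 95 B1 A8 F0 A6 B8 95 F2 8B 9C 86 EF 92 B2 E7 8E 93 E1 84 8A F3 BD B8 A7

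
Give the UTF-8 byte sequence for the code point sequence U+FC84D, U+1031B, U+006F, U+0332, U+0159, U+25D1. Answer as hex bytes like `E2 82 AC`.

F3 BC A1 8D F0 90 8C 9B 6F CC B2 C5 99 E2 97 91

U+FC84D: 4-byte form → F3 BC A1 8D.
U+1031B: 4-byte form → F0 90 8C 9B.
U+006F: 1-byte form → 6F.
U+0332: 2-byte form → CC B2.
U+0159: 2-byte form → C5 99.
U+25D1: 3-byte form → E2 97 91.
Concatenated (16 bytes): F3 BC A1 8D F0 90 8C 9B 6F CC B2 C5 99 E2 97 91.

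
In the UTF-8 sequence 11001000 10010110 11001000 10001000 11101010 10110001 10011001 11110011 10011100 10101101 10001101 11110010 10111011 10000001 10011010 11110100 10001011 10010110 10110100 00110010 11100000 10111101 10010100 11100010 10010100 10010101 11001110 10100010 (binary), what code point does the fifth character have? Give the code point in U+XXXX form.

U+BB05A

Offset 0: leading byte 0xC8 = 11001000 → 2-byte char #1 = C8 96.
Offset 2: leading byte 0xC8 = 11001000 → 2-byte char #2 = C8 88.
Offset 4: leading byte 0xEA = 11101010 → 3-byte char #3 = EA B1 99.
Offset 7: leading byte 0xF3 = 11110011 → 4-byte char #4 = F3 9C AD 8D.
Offset 11: leading byte 0xF2 = 11110010 → 4-byte char #5 = F2 BB 81 9A.
Leading byte 0xF2 = 11110010 matches 11110xxx → 4-byte sequence.
Byte 1: 0xF2 = 11110010, payload 010 (3 bits).
Byte 2: 0xBB = 10111011 (10xxxxxx ✓), payload 111011.
Byte 3: 0x81 = 10000001 (10xxxxxx ✓), payload 000001.
Byte 4: 0x9A = 10011010 (10xxxxxx ✓), payload 011010.
Concatenate: 010111011000001011010 = 0xBB05A (21 bits → U+BB05A).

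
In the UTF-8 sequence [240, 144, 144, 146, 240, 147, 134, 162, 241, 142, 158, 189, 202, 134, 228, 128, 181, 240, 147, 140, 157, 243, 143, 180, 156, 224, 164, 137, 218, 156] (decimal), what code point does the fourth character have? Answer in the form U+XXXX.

U+0286

Offset 0: leading byte 0xF0 = 11110000 → 4-byte char #1 = F0 90 90 92.
Offset 4: leading byte 0xF0 = 11110000 → 4-byte char #2 = F0 93 86 A2.
Offset 8: leading byte 0xF1 = 11110001 → 4-byte char #3 = F1 8E 9E BD.
Offset 12: leading byte 0xCA = 11001010 → 2-byte char #4 = CA 86.
Leading byte 0xCA = 11001010 matches 110xxxxx → 2-byte sequence.
Byte 1: 0xCA = 11001010, payload 01010 (5 bits).
Byte 2: 0x86 = 10000110 (10xxxxxx ✓), payload 000110.
Concatenate: 01010000110 = 0x286 (11 bits → U+0286).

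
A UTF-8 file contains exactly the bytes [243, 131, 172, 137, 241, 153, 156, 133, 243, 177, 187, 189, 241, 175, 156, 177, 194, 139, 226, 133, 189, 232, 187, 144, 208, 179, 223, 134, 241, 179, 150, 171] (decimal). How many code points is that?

Byte at offset 0: 0xF3 = 11110011 → 4-byte char (#1). Advance 4.
Byte at offset 4: 0xF1 = 11110001 → 4-byte char (#2). Advance 4.
Byte at offset 8: 0xF3 = 11110011 → 4-byte char (#3). Advance 4.
Byte at offset 12: 0xF1 = 11110001 → 4-byte char (#4). Advance 4.
Byte at offset 16: 0xC2 = 11000010 → 2-byte char (#5). Advance 2.
Byte at offset 18: 0xE2 = 11100010 → 3-byte char (#6). Advance 3.
Byte at offset 21: 0xE8 = 11101000 → 3-byte char (#7). Advance 3.
Byte at offset 24: 0xD0 = 11010000 → 2-byte char (#8). Advance 2.
Byte at offset 26: 0xDF = 11011111 → 2-byte char (#9). Advance 2.
Byte at offset 28: 0xF1 = 11110001 → 4-byte char (#10). Advance 4.
Reached end at offset 32 after 10 code points.

10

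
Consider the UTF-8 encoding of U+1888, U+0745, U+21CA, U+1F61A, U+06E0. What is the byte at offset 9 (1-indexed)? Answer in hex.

0xF0

1-indexed offset 9 is 0-indexed offset 8.
U+1888 → 3-byte form E1 A2 88 at offsets 0–2.
U+0745 → 2-byte form DD 85 at offsets 3–4.
U+21CA → 3-byte form E2 87 8A at offsets 5–7.
U+1F61A → 4-byte form F0 9F 98 9A at offsets 8–11.
Offset 8 falls in char 4's range; it's byte 1 of F0 9F 98 9A = 0xF0.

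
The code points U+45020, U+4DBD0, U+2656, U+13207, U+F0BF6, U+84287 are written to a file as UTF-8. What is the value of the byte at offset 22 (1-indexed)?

1-indexed offset 22 is 0-indexed offset 21.
U+45020 → 4-byte form F1 85 80 A0 at offsets 0–3.
U+4DBD0 → 4-byte form F1 8D AF 90 at offsets 4–7.
U+2656 → 3-byte form E2 99 96 at offsets 8–10.
U+13207 → 4-byte form F0 93 88 87 at offsets 11–14.
U+F0BF6 → 4-byte form F3 B0 AF B6 at offsets 15–18.
U+84287 → 4-byte form F2 84 8A 87 at offsets 19–22.
Offset 21 falls in char 6's range; it's byte 3 of F2 84 8A 87 = 0x8A.

0x8A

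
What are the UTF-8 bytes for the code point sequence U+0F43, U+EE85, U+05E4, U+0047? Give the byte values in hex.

U+0F43: 3-byte form → E0 BD 83.
U+EE85: 3-byte form → EE BA 85.
U+05E4: 2-byte form → D7 A4.
U+0047: 1-byte form → 47.
Concatenated (9 bytes): E0 BD 83 EE BA 85 D7 A4 47.

E0 BD 83 EE BA 85 D7 A4 47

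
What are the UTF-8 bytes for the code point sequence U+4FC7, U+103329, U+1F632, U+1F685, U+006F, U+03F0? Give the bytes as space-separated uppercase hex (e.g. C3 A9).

U+4FC7: 3-byte form → E4 BF 87.
U+103329: 4-byte form → F4 83 8C A9.
U+1F632: 4-byte form → F0 9F 98 B2.
U+1F685: 4-byte form → F0 9F 9A 85.
U+006F: 1-byte form → 6F.
U+03F0: 2-byte form → CF B0.
Concatenated (18 bytes): E4 BF 87 F4 83 8C A9 F0 9F 98 B2 F0 9F 9A 85 6F CF B0.

E4 BF 87 F4 83 8C A9 F0 9F 98 B2 F0 9F 9A 85 6F CF B0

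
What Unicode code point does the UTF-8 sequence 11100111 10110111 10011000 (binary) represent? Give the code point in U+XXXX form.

U+7DD8

Leading byte 0xE7 = 11100111 matches 1110xxxx → 3-byte sequence.
Byte 1: 0xE7 = 11100111, payload 0111 (4 bits).
Byte 2: 0xB7 = 10110111 (10xxxxxx ✓), payload 110111.
Byte 3: 0x98 = 10011000 (10xxxxxx ✓), payload 011000.
Concatenate: 0111110111011000 = 0x7DD8 (16 bits → U+7DD8).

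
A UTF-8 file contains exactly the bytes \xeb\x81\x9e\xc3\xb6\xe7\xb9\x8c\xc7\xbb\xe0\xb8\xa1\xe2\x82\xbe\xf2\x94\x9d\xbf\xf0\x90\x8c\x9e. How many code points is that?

Byte at offset 0: 0xEB = 11101011 → 3-byte char (#1). Advance 3.
Byte at offset 3: 0xC3 = 11000011 → 2-byte char (#2). Advance 2.
Byte at offset 5: 0xE7 = 11100111 → 3-byte char (#3). Advance 3.
Byte at offset 8: 0xC7 = 11000111 → 2-byte char (#4). Advance 2.
Byte at offset 10: 0xE0 = 11100000 → 3-byte char (#5). Advance 3.
Byte at offset 13: 0xE2 = 11100010 → 3-byte char (#6). Advance 3.
Byte at offset 16: 0xF2 = 11110010 → 4-byte char (#7). Advance 4.
Byte at offset 20: 0xF0 = 11110000 → 4-byte char (#8). Advance 4.
Reached end at offset 24 after 8 code points.

8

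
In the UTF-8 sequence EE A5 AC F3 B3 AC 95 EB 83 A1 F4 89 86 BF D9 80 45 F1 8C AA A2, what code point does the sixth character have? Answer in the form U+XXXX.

Offset 0: leading byte 0xEE = 11101110 → 3-byte char #1 = EE A5 AC.
Offset 3: leading byte 0xF3 = 11110011 → 4-byte char #2 = F3 B3 AC 95.
Offset 7: leading byte 0xEB = 11101011 → 3-byte char #3 = EB 83 A1.
Offset 10: leading byte 0xF4 = 11110100 → 4-byte char #4 = F4 89 86 BF.
Offset 14: leading byte 0xD9 = 11011001 → 2-byte char #5 = D9 80.
Offset 16: leading byte 0x45 = 01000101 → 1-byte char #6 = 45.
Leading byte 0x45 = 01000101 matches 0xxxxxxx → 1-byte sequence.
Byte 1: 0x45 = 01000101, payload 1000101 (7 bits).
Concatenate: 1000101 = 0x45 (7 bits → U+0045).

U+0045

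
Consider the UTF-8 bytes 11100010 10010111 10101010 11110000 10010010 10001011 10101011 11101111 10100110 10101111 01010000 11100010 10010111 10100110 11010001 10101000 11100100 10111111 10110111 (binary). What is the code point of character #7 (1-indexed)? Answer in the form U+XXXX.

Offset 0: leading byte 0xE2 = 11100010 → 3-byte char #1 = E2 97 AA.
Offset 3: leading byte 0xF0 = 11110000 → 4-byte char #2 = F0 92 8B AB.
Offset 7: leading byte 0xEF = 11101111 → 3-byte char #3 = EF A6 AF.
Offset 10: leading byte 0x50 = 01010000 → 1-byte char #4 = 50.
Offset 11: leading byte 0xE2 = 11100010 → 3-byte char #5 = E2 97 A6.
Offset 14: leading byte 0xD1 = 11010001 → 2-byte char #6 = D1 A8.
Offset 16: leading byte 0xE4 = 11100100 → 3-byte char #7 = E4 BF B7.
Leading byte 0xE4 = 11100100 matches 1110xxxx → 3-byte sequence.
Byte 1: 0xE4 = 11100100, payload 0100 (4 bits).
Byte 2: 0xBF = 10111111 (10xxxxxx ✓), payload 111111.
Byte 3: 0xB7 = 10110111 (10xxxxxx ✓), payload 110111.
Concatenate: 0100111111110111 = 0x4FF7 (16 bits → U+4FF7).

U+4FF7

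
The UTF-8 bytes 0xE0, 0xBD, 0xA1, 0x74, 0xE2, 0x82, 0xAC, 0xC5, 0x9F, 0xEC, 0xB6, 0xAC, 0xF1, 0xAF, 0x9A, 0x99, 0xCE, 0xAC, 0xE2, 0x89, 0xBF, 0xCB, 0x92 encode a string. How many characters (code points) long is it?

Byte at offset 0: 0xE0 = 11100000 → 3-byte char (#1). Advance 3.
Byte at offset 3: 0x74 = 01110100 → 1-byte char (#2). Advance 1.
Byte at offset 4: 0xE2 = 11100010 → 3-byte char (#3). Advance 3.
Byte at offset 7: 0xC5 = 11000101 → 2-byte char (#4). Advance 2.
Byte at offset 9: 0xEC = 11101100 → 3-byte char (#5). Advance 3.
Byte at offset 12: 0xF1 = 11110001 → 4-byte char (#6). Advance 4.
Byte at offset 16: 0xCE = 11001110 → 2-byte char (#7). Advance 2.
Byte at offset 18: 0xE2 = 11100010 → 3-byte char (#8). Advance 3.
Byte at offset 21: 0xCB = 11001011 → 2-byte char (#9). Advance 2.
Reached end at offset 23 after 9 code points.

9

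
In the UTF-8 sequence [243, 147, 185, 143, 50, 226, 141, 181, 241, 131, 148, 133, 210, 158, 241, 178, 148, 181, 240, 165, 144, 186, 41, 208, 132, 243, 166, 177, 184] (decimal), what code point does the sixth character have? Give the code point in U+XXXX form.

Offset 0: leading byte 0xF3 = 11110011 → 4-byte char #1 = F3 93 B9 8F.
Offset 4: leading byte 0x32 = 00110010 → 1-byte char #2 = 32.
Offset 5: leading byte 0xE2 = 11100010 → 3-byte char #3 = E2 8D B5.
Offset 8: leading byte 0xF1 = 11110001 → 4-byte char #4 = F1 83 94 85.
Offset 12: leading byte 0xD2 = 11010010 → 2-byte char #5 = D2 9E.
Offset 14: leading byte 0xF1 = 11110001 → 4-byte char #6 = F1 B2 94 B5.
Leading byte 0xF1 = 11110001 matches 11110xxx → 4-byte sequence.
Byte 1: 0xF1 = 11110001, payload 001 (3 bits).
Byte 2: 0xB2 = 10110010 (10xxxxxx ✓), payload 110010.
Byte 3: 0x94 = 10010100 (10xxxxxx ✓), payload 010100.
Byte 4: 0xB5 = 10110101 (10xxxxxx ✓), payload 110101.
Concatenate: 001110010010100110101 = 0x72535 (21 bits → U+72535).

U+72535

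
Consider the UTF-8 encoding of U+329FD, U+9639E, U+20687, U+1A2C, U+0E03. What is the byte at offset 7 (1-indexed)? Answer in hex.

1-indexed offset 7 is 0-indexed offset 6.
U+329FD → 4-byte form F0 B2 A7 BD at offsets 0–3.
U+9639E → 4-byte form F2 96 8E 9E at offsets 4–7.
Offset 6 falls in char 2's range; it's byte 3 of F2 96 8E 9E = 0x8E.

0x8E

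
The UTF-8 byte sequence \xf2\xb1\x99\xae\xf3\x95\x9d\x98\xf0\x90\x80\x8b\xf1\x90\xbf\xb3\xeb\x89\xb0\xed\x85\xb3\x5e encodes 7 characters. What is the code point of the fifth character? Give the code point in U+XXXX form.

U+B270

Offset 0: leading byte 0xF2 = 11110010 → 4-byte char #1 = F2 B1 99 AE.
Offset 4: leading byte 0xF3 = 11110011 → 4-byte char #2 = F3 95 9D 98.
Offset 8: leading byte 0xF0 = 11110000 → 4-byte char #3 = F0 90 80 8B.
Offset 12: leading byte 0xF1 = 11110001 → 4-byte char #4 = F1 90 BF B3.
Offset 16: leading byte 0xEB = 11101011 → 3-byte char #5 = EB 89 B0.
Leading byte 0xEB = 11101011 matches 1110xxxx → 3-byte sequence.
Byte 1: 0xEB = 11101011, payload 1011 (4 bits).
Byte 2: 0x89 = 10001001 (10xxxxxx ✓), payload 001001.
Byte 3: 0xB0 = 10110000 (10xxxxxx ✓), payload 110000.
Concatenate: 1011001001110000 = 0xB270 (16 bits → U+B270).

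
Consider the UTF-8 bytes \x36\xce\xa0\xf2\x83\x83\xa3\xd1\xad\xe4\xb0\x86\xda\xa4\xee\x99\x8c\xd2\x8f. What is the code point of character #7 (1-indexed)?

Offset 0: leading byte 0x36 = 00110110 → 1-byte char #1 = 36.
Offset 1: leading byte 0xCE = 11001110 → 2-byte char #2 = CE A0.
Offset 3: leading byte 0xF2 = 11110010 → 4-byte char #3 = F2 83 83 A3.
Offset 7: leading byte 0xD1 = 11010001 → 2-byte char #4 = D1 AD.
Offset 9: leading byte 0xE4 = 11100100 → 3-byte char #5 = E4 B0 86.
Offset 12: leading byte 0xDA = 11011010 → 2-byte char #6 = DA A4.
Offset 14: leading byte 0xEE = 11101110 → 3-byte char #7 = EE 99 8C.
Leading byte 0xEE = 11101110 matches 1110xxxx → 3-byte sequence.
Byte 1: 0xEE = 11101110, payload 1110 (4 bits).
Byte 2: 0x99 = 10011001 (10xxxxxx ✓), payload 011001.
Byte 3: 0x8C = 10001100 (10xxxxxx ✓), payload 001100.
Concatenate: 1110011001001100 = 0xE64C (16 bits → U+E64C).

U+E64C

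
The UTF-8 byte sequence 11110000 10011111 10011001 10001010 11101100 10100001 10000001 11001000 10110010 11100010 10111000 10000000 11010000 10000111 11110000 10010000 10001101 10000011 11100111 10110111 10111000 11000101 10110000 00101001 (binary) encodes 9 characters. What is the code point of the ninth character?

U+0029

Offset 0: leading byte 0xF0 = 11110000 → 4-byte char #1 = F0 9F 99 8A.
Offset 4: leading byte 0xEC = 11101100 → 3-byte char #2 = EC A1 81.
Offset 7: leading byte 0xC8 = 11001000 → 2-byte char #3 = C8 B2.
Offset 9: leading byte 0xE2 = 11100010 → 3-byte char #4 = E2 B8 80.
Offset 12: leading byte 0xD0 = 11010000 → 2-byte char #5 = D0 87.
Offset 14: leading byte 0xF0 = 11110000 → 4-byte char #6 = F0 90 8D 83.
Offset 18: leading byte 0xE7 = 11100111 → 3-byte char #7 = E7 B7 B8.
Offset 21: leading byte 0xC5 = 11000101 → 2-byte char #8 = C5 B0.
Offset 23: leading byte 0x29 = 00101001 → 1-byte char #9 = 29.
Leading byte 0x29 = 00101001 matches 0xxxxxxx → 1-byte sequence.
Byte 1: 0x29 = 00101001, payload 0101001 (7 bits).
Concatenate: 0101001 = 0x29 (7 bits → U+0029).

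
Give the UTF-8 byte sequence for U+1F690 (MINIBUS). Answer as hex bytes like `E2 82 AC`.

F0 9F 9A 90

U+1F690 = 0x1F690 = 128656 decimal. In range U+10000–U+10FFFF → 4-byte form: 11110xxx 10xxxxxx 10xxxxxx 10xxxxxx.
Binary (21 bits): 000011111011010010000.
Split 3+6+6+6: 000 | 011111 | 011010 | 010000.
Byte 1: 11110000 = 0xF0.
Byte 2: 10011111 = 0x9F.
Byte 3: 10011010 = 0x9A.
Byte 4: 10010000 = 0x90.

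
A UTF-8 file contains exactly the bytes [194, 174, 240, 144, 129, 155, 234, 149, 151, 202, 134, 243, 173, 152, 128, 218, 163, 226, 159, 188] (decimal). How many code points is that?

Byte at offset 0: 0xC2 = 11000010 → 2-byte char (#1). Advance 2.
Byte at offset 2: 0xF0 = 11110000 → 4-byte char (#2). Advance 4.
Byte at offset 6: 0xEA = 11101010 → 3-byte char (#3). Advance 3.
Byte at offset 9: 0xCA = 11001010 → 2-byte char (#4). Advance 2.
Byte at offset 11: 0xF3 = 11110011 → 4-byte char (#5). Advance 4.
Byte at offset 15: 0xDA = 11011010 → 2-byte char (#6). Advance 2.
Byte at offset 17: 0xE2 = 11100010 → 3-byte char (#7). Advance 3.
Reached end at offset 20 after 7 code points.

7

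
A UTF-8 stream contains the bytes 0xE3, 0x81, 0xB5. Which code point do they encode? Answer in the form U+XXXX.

U+3075

Leading byte 0xE3 = 11100011 matches 1110xxxx → 3-byte sequence.
Byte 1: 0xE3 = 11100011, payload 0011 (4 bits).
Byte 2: 0x81 = 10000001 (10xxxxxx ✓), payload 000001.
Byte 3: 0xB5 = 10110101 (10xxxxxx ✓), payload 110101.
Concatenate: 0011000001110101 = 0x3075 (16 bits → U+3075).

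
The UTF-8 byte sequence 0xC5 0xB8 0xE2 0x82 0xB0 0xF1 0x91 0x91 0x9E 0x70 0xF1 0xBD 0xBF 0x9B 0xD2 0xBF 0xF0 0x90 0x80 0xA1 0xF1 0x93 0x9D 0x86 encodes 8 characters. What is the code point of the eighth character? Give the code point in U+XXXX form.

U+53746

Offset 0: leading byte 0xC5 = 11000101 → 2-byte char #1 = C5 B8.
Offset 2: leading byte 0xE2 = 11100010 → 3-byte char #2 = E2 82 B0.
Offset 5: leading byte 0xF1 = 11110001 → 4-byte char #3 = F1 91 91 9E.
Offset 9: leading byte 0x70 = 01110000 → 1-byte char #4 = 70.
Offset 10: leading byte 0xF1 = 11110001 → 4-byte char #5 = F1 BD BF 9B.
Offset 14: leading byte 0xD2 = 11010010 → 2-byte char #6 = D2 BF.
Offset 16: leading byte 0xF0 = 11110000 → 4-byte char #7 = F0 90 80 A1.
Offset 20: leading byte 0xF1 = 11110001 → 4-byte char #8 = F1 93 9D 86.
Leading byte 0xF1 = 11110001 matches 11110xxx → 4-byte sequence.
Byte 1: 0xF1 = 11110001, payload 001 (3 bits).
Byte 2: 0x93 = 10010011 (10xxxxxx ✓), payload 010011.
Byte 3: 0x9D = 10011101 (10xxxxxx ✓), payload 011101.
Byte 4: 0x86 = 10000110 (10xxxxxx ✓), payload 000110.
Concatenate: 001010011011101000110 = 0x53746 (21 bits → U+53746).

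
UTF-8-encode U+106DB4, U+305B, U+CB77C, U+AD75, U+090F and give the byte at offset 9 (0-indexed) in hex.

0x9D

U+106DB4 → 4-byte form F4 86 B6 B4 at offsets 0–3.
U+305B → 3-byte form E3 81 9B at offsets 4–6.
U+CB77C → 4-byte form F3 8B 9D BC at offsets 7–10.
Offset 9 falls in char 3's range; it's byte 3 of F3 8B 9D BC = 0x9D.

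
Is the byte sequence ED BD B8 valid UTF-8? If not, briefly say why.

Structurally a 3-byte sequence; payload = 0xDF78.
But 0xDF78 is in U+D800–U+DFFF, the surrogate range. Surrogates are not Unicode scalar values and are forbidden in UTF-8.

invalid (encodes a surrogate (U+D800–U+DFFF))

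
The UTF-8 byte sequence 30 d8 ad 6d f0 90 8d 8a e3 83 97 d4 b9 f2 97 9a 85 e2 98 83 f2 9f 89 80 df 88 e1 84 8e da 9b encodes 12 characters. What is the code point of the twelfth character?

Offset 0: leading byte 0x30 = 00110000 → 1-byte char #1 = 30.
Offset 1: leading byte 0xD8 = 11011000 → 2-byte char #2 = D8 AD.
Offset 3: leading byte 0x6D = 01101101 → 1-byte char #3 = 6D.
Offset 4: leading byte 0xF0 = 11110000 → 4-byte char #4 = F0 90 8D 8A.
Offset 8: leading byte 0xE3 = 11100011 → 3-byte char #5 = E3 83 97.
Offset 11: leading byte 0xD4 = 11010100 → 2-byte char #6 = D4 B9.
Offset 13: leading byte 0xF2 = 11110010 → 4-byte char #7 = F2 97 9A 85.
Offset 17: leading byte 0xE2 = 11100010 → 3-byte char #8 = E2 98 83.
Offset 20: leading byte 0xF2 = 11110010 → 4-byte char #9 = F2 9F 89 80.
Offset 24: leading byte 0xDF = 11011111 → 2-byte char #10 = DF 88.
Offset 26: leading byte 0xE1 = 11100001 → 3-byte char #11 = E1 84 8E.
Offset 29: leading byte 0xDA = 11011010 → 2-byte char #12 = DA 9B.
Leading byte 0xDA = 11011010 matches 110xxxxx → 2-byte sequence.
Byte 1: 0xDA = 11011010, payload 11010 (5 bits).
Byte 2: 0x9B = 10011011 (10xxxxxx ✓), payload 011011.
Concatenate: 11010011011 = 0x69B (11 bits → U+069B).

U+069B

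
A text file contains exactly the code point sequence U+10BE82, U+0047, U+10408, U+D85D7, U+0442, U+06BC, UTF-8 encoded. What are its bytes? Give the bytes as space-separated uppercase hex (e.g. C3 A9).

F4 8B BA 82 47 F0 90 90 88 F3 98 97 97 D1 82 DA BC

U+10BE82: 4-byte form → F4 8B BA 82.
U+0047: 1-byte form → 47.
U+10408: 4-byte form → F0 90 90 88.
U+D85D7: 4-byte form → F3 98 97 97.
U+0442: 2-byte form → D1 82.
U+06BC: 2-byte form → DA BC.
Concatenated (17 bytes): F4 8B BA 82 47 F0 90 90 88 F3 98 97 97 D1 82 DA BC.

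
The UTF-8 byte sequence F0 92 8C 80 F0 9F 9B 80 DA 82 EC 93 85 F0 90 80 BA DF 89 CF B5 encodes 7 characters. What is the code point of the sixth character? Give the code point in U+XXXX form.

U+07C9

Offset 0: leading byte 0xF0 = 11110000 → 4-byte char #1 = F0 92 8C 80.
Offset 4: leading byte 0xF0 = 11110000 → 4-byte char #2 = F0 9F 9B 80.
Offset 8: leading byte 0xDA = 11011010 → 2-byte char #3 = DA 82.
Offset 10: leading byte 0xEC = 11101100 → 3-byte char #4 = EC 93 85.
Offset 13: leading byte 0xF0 = 11110000 → 4-byte char #5 = F0 90 80 BA.
Offset 17: leading byte 0xDF = 11011111 → 2-byte char #6 = DF 89.
Leading byte 0xDF = 11011111 matches 110xxxxx → 2-byte sequence.
Byte 1: 0xDF = 11011111, payload 11111 (5 bits).
Byte 2: 0x89 = 10001001 (10xxxxxx ✓), payload 001001.
Concatenate: 11111001001 = 0x7C9 (11 bits → U+07C9).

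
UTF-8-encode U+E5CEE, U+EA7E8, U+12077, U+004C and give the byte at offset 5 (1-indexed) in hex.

0xF3

1-indexed offset 5 is 0-indexed offset 4.
U+E5CEE → 4-byte form F3 A5 B3 AE at offsets 0–3.
U+EA7E8 → 4-byte form F3 AA 9F A8 at offsets 4–7.
Offset 4 falls in char 2's range; it's byte 1 of F3 AA 9F A8 = 0xF3.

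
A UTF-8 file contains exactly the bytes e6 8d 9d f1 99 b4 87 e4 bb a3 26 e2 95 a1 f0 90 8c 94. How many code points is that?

6

Byte at offset 0: 0xE6 = 11100110 → 3-byte char (#1). Advance 3.
Byte at offset 3: 0xF1 = 11110001 → 4-byte char (#2). Advance 4.
Byte at offset 7: 0xE4 = 11100100 → 3-byte char (#3). Advance 3.
Byte at offset 10: 0x26 = 00100110 → 1-byte char (#4). Advance 1.
Byte at offset 11: 0xE2 = 11100010 → 3-byte char (#5). Advance 3.
Byte at offset 14: 0xF0 = 11110000 → 4-byte char (#6). Advance 4.
Reached end at offset 18 after 6 code points.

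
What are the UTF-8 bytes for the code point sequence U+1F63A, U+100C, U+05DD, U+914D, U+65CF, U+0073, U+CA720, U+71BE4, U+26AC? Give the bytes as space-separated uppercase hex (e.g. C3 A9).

U+1F63A: 4-byte form → F0 9F 98 BA.
U+100C: 3-byte form → E1 80 8C.
U+05DD: 2-byte form → D7 9D.
U+914D: 3-byte form → E9 85 8D.
U+65CF: 3-byte form → E6 97 8F.
U+0073: 1-byte form → 73.
U+CA720: 4-byte form → F3 8A 9C A0.
U+71BE4: 4-byte form → F1 B1 AF A4.
U+26AC: 3-byte form → E2 9A AC.
Concatenated (27 bytes): F0 9F 98 BA E1 80 8C D7 9D E9 85 8D E6 97 8F 73 F3 8A 9C A0 F1 B1 AF A4 E2 9A AC.

F0 9F 98 BA E1 80 8C D7 9D E9 85 8D E6 97 8F 73 F3 8A 9C A0 F1 B1 AF A4 E2 9A AC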